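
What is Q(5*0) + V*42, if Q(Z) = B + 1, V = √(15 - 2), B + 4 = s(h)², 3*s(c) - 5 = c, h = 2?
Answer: 22/9 + 42*√13 ≈ 153.88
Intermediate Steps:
s(c) = 5/3 + c/3
B = 13/9 (B = -4 + (5/3 + (⅓)*2)² = -4 + (5/3 + ⅔)² = -4 + (7/3)² = -4 + 49/9 = 13/9 ≈ 1.4444)
V = √13 ≈ 3.6056
Q(Z) = 22/9 (Q(Z) = 13/9 + 1 = 22/9)
Q(5*0) + V*42 = 22/9 + √13*42 = 22/9 + 42*√13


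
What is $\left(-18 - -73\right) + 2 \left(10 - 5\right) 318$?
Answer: $3235$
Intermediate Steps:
$\left(-18 - -73\right) + 2 \left(10 - 5\right) 318 = \left(-18 + 73\right) + 2 \cdot 5 \cdot 318 = 55 + 10 \cdot 318 = 55 + 3180 = 3235$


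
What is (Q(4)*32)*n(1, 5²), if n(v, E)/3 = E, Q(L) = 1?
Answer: 2400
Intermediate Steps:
n(v, E) = 3*E
(Q(4)*32)*n(1, 5²) = (1*32)*(3*5²) = 32*(3*25) = 32*75 = 2400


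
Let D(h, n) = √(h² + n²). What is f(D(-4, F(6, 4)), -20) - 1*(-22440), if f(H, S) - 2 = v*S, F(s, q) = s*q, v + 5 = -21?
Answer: 22962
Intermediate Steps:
v = -26 (v = -5 - 21 = -26)
F(s, q) = q*s
f(H, S) = 2 - 26*S
f(D(-4, F(6, 4)), -20) - 1*(-22440) = (2 - 26*(-20)) - 1*(-22440) = (2 + 520) + 22440 = 522 + 22440 = 22962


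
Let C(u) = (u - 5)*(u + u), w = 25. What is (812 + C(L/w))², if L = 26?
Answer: 252357531904/390625 ≈ 6.4604e+5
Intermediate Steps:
C(u) = 2*u*(-5 + u) (C(u) = (-5 + u)*(2*u) = 2*u*(-5 + u))
(812 + C(L/w))² = (812 + 2*(26/25)*(-5 + 26/25))² = (812 + 2*(26/25)*(-99/25))² = (812 - 5148/625)² = (502352/625)² = 252357531904/390625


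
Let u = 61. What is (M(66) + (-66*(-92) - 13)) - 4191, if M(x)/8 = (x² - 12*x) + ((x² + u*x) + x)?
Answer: 97964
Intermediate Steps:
M(x) = 16*x² + 400*x (M(x) = 8*((x² - 12*x) + ((x² + 61*x) + x)) = 8*((x² - 12*x) + (x² + 62*x)) = 8*(2*x² + 50*x) = 16*x² + 400*x)
(M(66) + (-66*(-92) - 13)) - 4191 = (16*66*(25 + 66) + (-66*(-92) - 13)) - 4191 = (16*66*91 + (6072 - 13)) - 4191 = (96096 + 6059) - 4191 = 102155 - 4191 = 97964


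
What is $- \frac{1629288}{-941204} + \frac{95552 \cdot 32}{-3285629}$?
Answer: $\frac{618837578674}{773111789329} \approx 0.80045$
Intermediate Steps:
$- \frac{1629288}{-941204} + \frac{95552 \cdot 32}{-3285629} = \left(-1629288\right) \left(- \frac{1}{941204}\right) + 3057664 \left(- \frac{1}{3285629}\right) = \frac{407322}{235301} - \frac{3057664}{3285629} = \frac{618837578674}{773111789329}$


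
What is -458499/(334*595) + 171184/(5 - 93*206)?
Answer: -42801027667/3806275690 ≈ -11.245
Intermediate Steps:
-458499/(334*595) + 171184/(5 - 93*206) = -458499/198730 + 171184/(5 - 19158) = -458499*1/198730 + 171184/(-19153) = -458499/198730 + 171184*(-1/19153) = -458499/198730 - 171184/19153 = -42801027667/3806275690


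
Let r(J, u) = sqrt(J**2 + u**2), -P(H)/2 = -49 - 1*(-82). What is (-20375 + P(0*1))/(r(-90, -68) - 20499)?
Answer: 419020059/420196277 + 40882*sqrt(3181)/420196277 ≈ 1.0027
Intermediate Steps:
P(H) = -66 (P(H) = -2*(-49 - 1*(-82)) = -2*(-49 + 82) = -2*33 = -66)
(-20375 + P(0*1))/(r(-90, -68) - 20499) = (-20375 - 66)/(sqrt((-90)**2 + (-68)**2) - 20499) = -20441/(sqrt(8100 + 4624) - 20499) = -20441/(sqrt(12724) - 20499) = -20441/(2*sqrt(3181) - 20499) = -20441/(-20499 + 2*sqrt(3181))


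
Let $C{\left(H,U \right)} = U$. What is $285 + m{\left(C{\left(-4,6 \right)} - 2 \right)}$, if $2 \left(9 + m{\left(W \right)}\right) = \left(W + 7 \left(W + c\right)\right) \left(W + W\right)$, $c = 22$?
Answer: $1020$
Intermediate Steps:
$m{\left(W \right)} = -9 + W \left(154 + 8 W\right)$ ($m{\left(W \right)} = -9 + \frac{\left(W + 7 \left(W + 22\right)\right) \left(W + W\right)}{2} = -9 + \frac{\left(W + 7 \left(22 + W\right)\right) 2 W}{2} = -9 + \frac{\left(W + \left(154 + 7 W\right)\right) 2 W}{2} = -9 + \frac{\left(154 + 8 W\right) 2 W}{2} = -9 + \frac{2 W \left(154 + 8 W\right)}{2} = -9 + W \left(154 + 8 W\right)$)
$285 + m{\left(C{\left(-4,6 \right)} - 2 \right)} = 285 + \left(-9 + 8 \left(6 - 2\right)^{2} + 154 \left(6 - 2\right)\right) = 285 + \left(-9 + 8 \cdot 4^{2} + 154 \cdot 4\right) = 285 + \left(-9 + 8 \cdot 16 + 616\right) = 285 + \left(-9 + 128 + 616\right) = 285 + 735 = 1020$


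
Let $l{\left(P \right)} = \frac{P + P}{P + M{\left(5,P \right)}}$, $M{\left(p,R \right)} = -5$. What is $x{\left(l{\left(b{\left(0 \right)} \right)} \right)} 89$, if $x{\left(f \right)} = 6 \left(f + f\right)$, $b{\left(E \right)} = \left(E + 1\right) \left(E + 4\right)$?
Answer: $-8544$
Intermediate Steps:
$b{\left(E \right)} = \left(1 + E\right) \left(4 + E\right)$
$l{\left(P \right)} = \frac{2 P}{-5 + P}$ ($l{\left(P \right)} = \frac{P + P}{P - 5} = \frac{2 P}{-5 + P}$)
$x{\left(f \right)} = 12 f$ ($x{\left(f \right)} = 6 \cdot 2 f = 12 f$)
$x{\left(l{\left(b{\left(0 \right)} \right)} \right)} 89 = 12 \frac{2 \left(4 + 0^{2} + 5 \cdot 0\right)}{-5 + \left(4 + 0^{2} + 5 \cdot 0\right)} 89 = 12 \frac{2 \left(4 + 0 + 0\right)}{-5 + \left(4 + 0 + 0\right)} 89 = 12 \cdot 2 \cdot 4 \frac{1}{-5 + 4} \cdot 89 = 12 \cdot 2 \cdot 4 \frac{1}{-1} \cdot 89 = 12 \cdot 2 \cdot 4 \left(-1\right) 89 = 12 \left(-8\right) 89 = \left(-96\right) 89 = -8544$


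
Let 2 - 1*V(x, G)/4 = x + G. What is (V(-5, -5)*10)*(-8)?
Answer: -3840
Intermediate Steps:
V(x, G) = 8 - 4*G - 4*x (V(x, G) = 8 - 4*(x + G) = 8 - 4*(G + x) = 8 + (-4*G - 4*x) = 8 - 4*G - 4*x)
(V(-5, -5)*10)*(-8) = ((8 - 4*(-5) - 4*(-5))*10)*(-8) = ((8 + 20 + 20)*10)*(-8) = (48*10)*(-8) = 480*(-8) = -3840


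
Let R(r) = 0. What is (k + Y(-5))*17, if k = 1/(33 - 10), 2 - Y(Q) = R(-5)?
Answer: 799/23 ≈ 34.739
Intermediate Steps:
Y(Q) = 2 (Y(Q) = 2 - 1*0 = 2 + 0 = 2)
k = 1/23 ≈ 0.043478
(k + Y(-5))*17 = (1/23 + 2)*17 = (47/23)*17 = 799/23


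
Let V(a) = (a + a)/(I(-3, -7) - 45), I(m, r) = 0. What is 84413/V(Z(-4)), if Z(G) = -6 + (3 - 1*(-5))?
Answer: -3798585/4 ≈ -9.4965e+5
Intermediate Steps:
Z(G) = 2 (Z(G) = -6 + (3 + 5) = -6 + 8 = 2)
V(a) = -2*a/45 (V(a) = (a + a)/(0 - 45) = (2*a)/(-45) = (2*a)*(-1/45) = -2*a/45)
84413/V(Z(-4)) = 84413/((-2/45*2)) = 84413/(-4/45) = 84413*(-45/4) = -3798585/4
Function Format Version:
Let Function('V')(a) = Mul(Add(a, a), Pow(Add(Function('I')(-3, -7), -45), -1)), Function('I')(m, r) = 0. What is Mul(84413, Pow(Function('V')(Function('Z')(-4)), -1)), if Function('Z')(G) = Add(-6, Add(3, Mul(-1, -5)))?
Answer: Rational(-3798585, 4) ≈ -9.4965e+5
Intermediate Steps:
Function('Z')(G) = 2 (Function('Z')(G) = Add(-6, Add(3, 5)) = Add(-6, 8) = 2)
Function('V')(a) = Mul(Rational(-2, 45), a) (Function('V')(a) = Mul(Add(a, a), Pow(Add(0, -45), -1)) = Mul(Mul(2, a), Pow(-45, -1)) = Mul(Mul(2, a), Rational(-1, 45)) = Mul(Rational(-2, 45), a))
Mul(84413, Pow(Function('V')(Function('Z')(-4)), -1)) = Mul(84413, Pow(Mul(Rational(-2, 45), 2), -1)) = Mul(84413, Pow(Rational(-4, 45), -1)) = Mul(84413, Rational(-45, 4)) = Rational(-3798585, 4)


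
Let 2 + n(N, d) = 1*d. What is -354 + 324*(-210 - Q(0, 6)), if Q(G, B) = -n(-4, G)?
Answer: -69042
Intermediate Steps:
n(N, d) = -2 + d (n(N, d) = -2 + 1*d = -2 + d)
Q(G, B) = 2 - G (Q(G, B) = -(-2 + G) = 2 - G)
-354 + 324*(-210 - Q(0, 6)) = -354 + 324*(-210 - (2 - 1*0)) = -354 + 324*(-210 - (2 + 0)) = -354 + 324*(-210 - 1*2) = -354 + 324*(-210 - 2) = -354 + 324*(-212) = -354 - 68688 = -69042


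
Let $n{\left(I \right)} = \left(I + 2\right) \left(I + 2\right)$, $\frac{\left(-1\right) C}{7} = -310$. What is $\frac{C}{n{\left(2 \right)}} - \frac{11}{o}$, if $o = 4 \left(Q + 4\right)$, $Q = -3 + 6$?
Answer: $\frac{7573}{56} \approx 135.23$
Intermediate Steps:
$C = 2170$ ($C = \left(-7\right) \left(-310\right) = 2170$)
$Q = 3$
$n{\left(I \right)} = \left(2 + I\right)^{2}$ ($n{\left(I \right)} = \left(2 + I\right) \left(2 + I\right) = \left(2 + I\right)^{2}$)
$o = 28$ ($o = 4 \left(3 + 4\right) = 4 \cdot 7 = 28$)
$\frac{C}{n{\left(2 \right)}} - \frac{11}{o} = \frac{2170}{\left(2 + 2\right)^{2}} - \frac{11}{28} = \frac{2170}{4^{2}} - \frac{11}{28} = \frac{2170}{16} - \frac{11}{28} = 2170 \cdot \frac{1}{16} - \frac{11}{28} = \frac{1085}{8} - \frac{11}{28} = \frac{7573}{56}$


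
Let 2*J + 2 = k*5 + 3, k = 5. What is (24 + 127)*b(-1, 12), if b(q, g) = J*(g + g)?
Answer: 47112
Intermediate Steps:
J = 13 (J = -1 + (5*5 + 3)/2 = -1 + (25 + 3)/2 = -1 + (½)*28 = -1 + 14 = 13)
b(q, g) = 26*g (b(q, g) = 13*(g + g) = 13*(2*g) = 26*g)
(24 + 127)*b(-1, 12) = (24 + 127)*(26*12) = 151*312 = 47112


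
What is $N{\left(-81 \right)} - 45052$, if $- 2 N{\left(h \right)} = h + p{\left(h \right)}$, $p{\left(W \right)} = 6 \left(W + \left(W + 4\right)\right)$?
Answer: $- \frac{89075}{2} \approx -44538.0$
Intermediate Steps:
$p{\left(W \right)} = 24 + 12 W$ ($p{\left(W \right)} = 6 \left(W + \left(4 + W\right)\right) = 6 \left(4 + 2 W\right) = 24 + 12 W$)
$N{\left(h \right)} = -12 - \frac{13 h}{2}$ ($N{\left(h \right)} = - \frac{h + \left(24 + 12 h\right)}{2} = - \frac{24 + 13 h}{2} = -12 - \frac{13 h}{2}$)
$N{\left(-81 \right)} - 45052 = \left(-12 - - \frac{1053}{2}\right) - 45052 = \left(-12 + \frac{1053}{2}\right) - 45052 = \frac{1029}{2} - 45052 = - \frac{89075}{2}$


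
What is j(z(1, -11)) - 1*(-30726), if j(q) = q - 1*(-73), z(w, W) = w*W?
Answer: 30788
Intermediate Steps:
z(w, W) = W*w
j(q) = 73 + q (j(q) = q + 73 = 73 + q)
j(z(1, -11)) - 1*(-30726) = (73 - 11*1) - 1*(-30726) = (73 - 11) + 30726 = 62 + 30726 = 30788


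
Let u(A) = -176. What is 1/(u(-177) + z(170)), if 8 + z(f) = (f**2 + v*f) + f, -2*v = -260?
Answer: 1/50986 ≈ 1.9613e-5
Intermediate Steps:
v = 130 (v = -1/2*(-260) = 130)
z(f) = -8 + f**2 + 131*f (z(f) = -8 + ((f**2 + 130*f) + f) = -8 + (f**2 + 131*f) = -8 + f**2 + 131*f)
1/(u(-177) + z(170)) = 1/(-176 + (-8 + 170**2 + 131*170)) = 1/(-176 + (-8 + 28900 + 22270)) = 1/(-176 + 51162) = 1/50986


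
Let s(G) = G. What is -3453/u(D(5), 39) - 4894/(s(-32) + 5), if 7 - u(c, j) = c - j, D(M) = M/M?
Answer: 14111/135 ≈ 104.53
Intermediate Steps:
D(M) = 1
u(c, j) = 7 + j - c (u(c, j) = 7 - (c - j) = 7 + (j - c) = 7 + j - c)
-3453/u(D(5), 39) - 4894/(s(-32) + 5) = -3453/(7 + 39 - 1*1) - 4894/(-32 + 5) = -3453/(7 + 39 - 1) - 4894/(-27) = -3453/45 - 4894*(-1/27) = -3453*1/45 + 4894/27 = -1151/15 + 4894/27 = 14111/135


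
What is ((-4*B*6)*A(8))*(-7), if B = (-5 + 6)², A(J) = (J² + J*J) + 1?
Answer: 21672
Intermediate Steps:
A(J) = 1 + 2*J² (A(J) = (J² + J²) + 1 = 2*J² + 1 = 1 + 2*J²)
B = 1 (B = 1² = 1)
((-4*B*6)*A(8))*(-7) = ((-4*1*6)*(1 + 2*8²))*(-7) = ((-4*6)*(1 + 2*64))*(-7) = -24*(1 + 128)*(-7) = -24*129*(-7) = -3096*(-7) = 21672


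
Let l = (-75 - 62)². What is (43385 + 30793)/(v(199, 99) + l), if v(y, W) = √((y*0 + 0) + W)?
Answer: 696123441/176137631 - 111267*√11/176137631 ≈ 3.9501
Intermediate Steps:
l = 18769 (l = (-137)² = 18769)
v(y, W) = √W (v(y, W) = √((0 + 0) + W) = √(0 + W) = √W)
(43385 + 30793)/(v(199, 99) + l) = (43385 + 30793)/(√99 + 18769) = 74178/(3*√11 + 18769) = 74178/(18769 + 3*√11)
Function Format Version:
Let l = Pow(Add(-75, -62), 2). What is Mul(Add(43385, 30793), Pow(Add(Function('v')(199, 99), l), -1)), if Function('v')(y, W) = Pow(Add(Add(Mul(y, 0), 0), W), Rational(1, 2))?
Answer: Add(Rational(696123441, 176137631), Mul(Rational(-111267, 176137631), Pow(11, Rational(1, 2)))) ≈ 3.9501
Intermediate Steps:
l = 18769 (l = Pow(-137, 2) = 18769)
Function('v')(y, W) = Pow(W, Rational(1, 2)) (Function('v')(y, W) = Pow(Add(Add(0, 0), W), Rational(1, 2)) = Pow(Add(0, W), Rational(1, 2)) = Pow(W, Rational(1, 2)))
Mul(Add(43385, 30793), Pow(Add(Function('v')(199, 99), l), -1)) = Mul(Add(43385, 30793), Pow(Add(Pow(99, Rational(1, 2)), 18769), -1)) = Mul(74178, Pow(Add(Mul(3, Pow(11, Rational(1, 2))), 18769), -1)) = Mul(74178, Pow(Add(18769, Mul(3, Pow(11, Rational(1, 2)))), -1))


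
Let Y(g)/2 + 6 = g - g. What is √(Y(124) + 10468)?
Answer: 2*√2614 ≈ 102.25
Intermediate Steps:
Y(g) = -12 (Y(g) = -12 + 2*(g - g) = -12 + 2*0 = -12 + 0 = -12)
√(Y(124) + 10468) = √(-12 + 10468) = √10456 = 2*√2614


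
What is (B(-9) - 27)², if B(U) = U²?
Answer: 2916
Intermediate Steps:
(B(-9) - 27)² = ((-9)² - 27)² = (81 - 27)² = 54² = 2916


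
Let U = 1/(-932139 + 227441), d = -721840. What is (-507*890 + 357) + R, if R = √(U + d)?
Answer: -450873 + I*√358465217926600058/704698 ≈ -4.5087e+5 + 849.61*I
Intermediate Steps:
U = -1/704698 (U = 1/(-704698) = -1/704698 ≈ -1.4190e-6)
R = I*√358465217926600058/704698 (R = √(-1/704698 - 721840) = √(-508679204321/704698) = I*√358465217926600058/704698 ≈ 849.61*I)
(-507*890 + 357) + R = (-507*890 + 357) + I*√358465217926600058/704698 = (-451230 + 357) + I*√358465217926600058/704698 = -450873 + I*√358465217926600058/704698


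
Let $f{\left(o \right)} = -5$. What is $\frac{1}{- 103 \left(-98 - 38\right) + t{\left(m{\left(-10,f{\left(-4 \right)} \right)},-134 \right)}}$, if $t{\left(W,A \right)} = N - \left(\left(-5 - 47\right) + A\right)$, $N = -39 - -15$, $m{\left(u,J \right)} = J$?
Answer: $\frac{1}{14170} \approx 7.0572 \cdot 10^{-5}$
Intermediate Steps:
$N = -24$ ($N = -39 + 15 = -24$)
$t{\left(W,A \right)} = 28 - A$ ($t{\left(W,A \right)} = -24 - \left(\left(-5 - 47\right) + A\right) = -24 - \left(-52 + A\right) = 28 - A$)
$\frac{1}{- 103 \left(-98 - 38\right) + t{\left(m{\left(-10,f{\left(-4 \right)} \right)},-134 \right)}} = \frac{1}{- 103 \left(-98 - 38\right) + \left(28 - -134\right)} = \frac{1}{\left(-103\right) \left(-136\right) + \left(28 + 134\right)} = \frac{1}{14008 + 162} = \frac{1}{14170}$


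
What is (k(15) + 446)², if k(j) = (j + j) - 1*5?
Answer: 221841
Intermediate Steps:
k(j) = -5 + 2*j (k(j) = 2*j - 5 = -5 + 2*j)
(k(15) + 446)² = ((-5 + 2*15) + 446)² = ((-5 + 30) + 446)² = (25 + 446)² = 471² = 221841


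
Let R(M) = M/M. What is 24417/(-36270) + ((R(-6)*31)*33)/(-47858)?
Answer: -33490361/48216935 ≈ -0.69458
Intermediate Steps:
R(M) = 1
24417/(-36270) + ((R(-6)*31)*33)/(-47858) = 24417/(-36270) + ((1*31)*33)/(-47858) = 24417*(-1/36270) + (31*33)*(-1/47858) = -2713/4030 + 1023*(-1/47858) = -2713/4030 - 1023/47858 = -33490361/48216935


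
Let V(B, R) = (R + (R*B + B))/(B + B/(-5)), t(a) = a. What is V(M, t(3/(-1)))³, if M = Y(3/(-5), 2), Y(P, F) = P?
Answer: 3375/64 ≈ 52.734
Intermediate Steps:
M = -⅗ (M = 3/(-5) = 3*(-⅕) = -⅗ ≈ -0.60000)
V(B, R) = 5*(B + R + B*R)/(4*B) (V(B, R) = (R + (B*R + B))/(B + B*(-⅕)) = (R + (B + B*R))/(B - B/5) = (B + R + B*R)/((4*B/5)) = (B + R + B*R)*(5/(4*B)) = 5*(B + R + B*R)/(4*B))
V(M, t(3/(-1)))³ = (5*(3/(-1) - 3*(1 + 3/(-1))/5)/(4*(-⅗)))³ = ((5/4)*(-5/3)*(3*(-1) - 3*(1 + 3*(-1))/5))³ = ((5/4)*(-5/3)*(-3 - 3*(1 - 3)/5))³ = ((5/4)*(-5/3)*(-3 - ⅗*(-2)))³ = ((5/4)*(-5/3)*(-3 + 6/5))³ = ((5/4)*(-5/3)*(-9/5))³ = (15/4)³ = 3375/64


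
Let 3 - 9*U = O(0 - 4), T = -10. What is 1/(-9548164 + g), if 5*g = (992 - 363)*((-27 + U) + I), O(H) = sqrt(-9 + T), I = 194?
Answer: -3858480954/36760185859233683 + 5661*I*sqrt(19)/36760185859233683 ≈ -1.0496e-7 + 6.7126e-13*I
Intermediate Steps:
O(H) = I*sqrt(19) (O(H) = sqrt(-9 - 10) = sqrt(-19) = I*sqrt(19))
U = 1/3 - I*sqrt(19)/9 ≈ 0.33333 - 0.48432*I
g = 315758/15 - 629*I*sqrt(19)/45 (g = ((992 - 363)*((-27 + (1/3 - I*sqrt(19)/9)) + 194))/5 = (629*((-80/3 - I*sqrt(19)/9) + 194))/5 = (629*(502/3 - I*sqrt(19)/9))/5 = (315758/3 - 629*I*sqrt(19)/9)/5 = 315758/15 - 629*I*sqrt(19)/45 ≈ 21051.0 - 60.928*I)
1/(-9548164 + g) = 1/(-9548164 + (315758/15 - 629*I*sqrt(19)/45)) = 1/(-142906702/15 - 629*I*sqrt(19)/45)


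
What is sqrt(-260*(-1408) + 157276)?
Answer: 2*sqrt(130839) ≈ 723.43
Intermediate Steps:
sqrt(-260*(-1408) + 157276) = sqrt(366080 + 157276) = sqrt(523356) = 2*sqrt(130839)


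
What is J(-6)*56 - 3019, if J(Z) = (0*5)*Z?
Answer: -3019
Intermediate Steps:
J(Z) = 0 (J(Z) = 0*Z = 0)
J(-6)*56 - 3019 = 0*56 - 3019 = 0 - 3019 = -3019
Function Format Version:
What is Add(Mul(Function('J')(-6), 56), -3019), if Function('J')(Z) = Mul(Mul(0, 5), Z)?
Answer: -3019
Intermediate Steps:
Function('J')(Z) = 0 (Function('J')(Z) = Mul(0, Z) = 0)
Add(Mul(Function('J')(-6), 56), -3019) = Add(Mul(0, 56), -3019) = Add(0, -3019) = -3019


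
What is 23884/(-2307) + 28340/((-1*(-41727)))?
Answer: -310409096/32088063 ≈ -9.6737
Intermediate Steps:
23884/(-2307) + 28340/((-1*(-41727))) = 23884*(-1/2307) + 28340/41727 = -23884/2307 + 28340*(1/41727) = -23884/2307 + 28340/41727 = -310409096/32088063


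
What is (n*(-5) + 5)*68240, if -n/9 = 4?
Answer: 12624400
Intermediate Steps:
n = -36 (n = -9*4 = -36)
(n*(-5) + 5)*68240 = (-36*(-5) + 5)*68240 = (180 + 5)*68240 = 185*68240 = 12624400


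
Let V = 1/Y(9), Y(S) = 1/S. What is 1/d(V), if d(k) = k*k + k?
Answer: 1/90 ≈ 0.011111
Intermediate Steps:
V = 9 (V = 1/(1/9) = 1/(⅑) = 9)
d(k) = k + k² (d(k) = k² + k = k + k²)
1/d(V) = 1/(9*(1 + 9)) = 1/(9*10) = 1/90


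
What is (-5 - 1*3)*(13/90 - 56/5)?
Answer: 796/9 ≈ 88.444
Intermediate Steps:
(-5 - 1*3)*(13/90 - 56/5) = (-5 - 3)*(13*(1/90) - 56*⅕) = -8*(13/90 - 56/5) = -8*(-199/18) = 796/9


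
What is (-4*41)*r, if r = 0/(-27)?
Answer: 0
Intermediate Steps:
r = 0 (r = 0*(-1/27) = 0)
(-4*41)*r = -4*41*0 = -164*0 = 0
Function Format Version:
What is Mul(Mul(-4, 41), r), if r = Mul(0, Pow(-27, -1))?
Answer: 0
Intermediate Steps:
r = 0 (r = Mul(0, Rational(-1, 27)) = 0)
Mul(Mul(-4, 41), r) = Mul(Mul(-4, 41), 0) = Mul(-164, 0) = 0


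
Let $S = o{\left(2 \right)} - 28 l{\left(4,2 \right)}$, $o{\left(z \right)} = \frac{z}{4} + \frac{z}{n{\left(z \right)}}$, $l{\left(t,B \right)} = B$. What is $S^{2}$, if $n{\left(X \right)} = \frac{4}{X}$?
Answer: $\frac{11881}{4} \approx 2970.3$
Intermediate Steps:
$o{\left(z \right)} = \frac{z}{4} + \frac{z^{2}}{4}$ ($o{\left(z \right)} = \frac{z}{4} + \frac{z}{4 \frac{1}{z}} = z \frac{1}{4} + z \frac{z}{4} = \frac{z}{4} + \frac{z^{2}}{4}$)
$S = - \frac{109}{2}$ ($S = \frac{1}{4} \cdot 2 \left(1 + 2\right) - 56 = \frac{1}{4} \cdot 2 \cdot 3 - 56 = \frac{3}{2} - 56 = - \frac{109}{2} \approx -54.5$)
$S^{2} = \left(- \frac{109}{2}\right)^{2} = \frac{11881}{4}$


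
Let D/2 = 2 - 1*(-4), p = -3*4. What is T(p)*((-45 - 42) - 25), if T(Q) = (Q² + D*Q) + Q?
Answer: 1344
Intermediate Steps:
p = -12
D = 12 (D = 2*(2 - 1*(-4)) = 2*(2 + 4) = 2*6 = 12)
T(Q) = Q² + 13*Q (T(Q) = (Q² + 12*Q) + Q = Q² + 13*Q)
T(p)*((-45 - 42) - 25) = (-12*(13 - 12))*((-45 - 42) - 25) = (-12*1)*(-87 - 25) = -12*(-112) = 1344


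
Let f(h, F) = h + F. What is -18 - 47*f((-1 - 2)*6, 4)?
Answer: 640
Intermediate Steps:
f(h, F) = F + h
-18 - 47*f((-1 - 2)*6, 4) = -18 - 47*(4 + (-1 - 2)*6) = -18 - 47*(4 - 3*6) = -18 - 47*(4 - 18) = -18 - 47*(-14) = -18 + 658 = 640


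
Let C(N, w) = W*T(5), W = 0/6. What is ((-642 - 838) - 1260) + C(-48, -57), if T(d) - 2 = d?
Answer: -2740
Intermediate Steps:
T(d) = 2 + d
W = 0 (W = 0*(⅙) = 0)
C(N, w) = 0 (C(N, w) = 0*(2 + 5) = 0*7 = 0)
((-642 - 838) - 1260) + C(-48, -57) = ((-642 - 838) - 1260) + 0 = (-1480 - 1260) + 0 = -2740 + 0 = -2740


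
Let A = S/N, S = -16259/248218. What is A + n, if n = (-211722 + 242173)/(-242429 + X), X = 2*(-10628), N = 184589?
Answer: -1395217718207717/12081601705721370 ≈ -0.11548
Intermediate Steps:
X = -21256
S = -16259/248218 (S = -16259*1/248218 = -16259/248218 ≈ -0.065503)
n = -30451/263685 (n = (-211722 + 242173)/(-242429 - 21256) = 30451/(-263685) = 30451*(-1/263685) = -30451/263685 ≈ -0.11548)
A = -16259/45818312402 (A = -16259/248218/184589 = -16259/248218*1/184589 = -16259/45818312402 ≈ -3.5486e-7)
A + n = -16259/45818312402 - 30451/263685 = -1395217718207717/12081601705721370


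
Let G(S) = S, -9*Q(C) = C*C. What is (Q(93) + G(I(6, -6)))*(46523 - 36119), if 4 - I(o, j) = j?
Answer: -9894204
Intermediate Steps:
I(o, j) = 4 - j
Q(C) = -C²/9 (Q(C) = -C*C/9 = -C²/9)
(Q(93) + G(I(6, -6)))*(46523 - 36119) = (-⅑*93² + (4 - 1*(-6)))*(46523 - 36119) = (-⅑*8649 + (4 + 6))*10404 = (-961 + 10)*10404 = -951*10404 = -9894204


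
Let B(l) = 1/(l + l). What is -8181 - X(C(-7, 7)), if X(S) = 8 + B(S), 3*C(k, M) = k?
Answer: -114643/14 ≈ -8188.8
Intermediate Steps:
C(k, M) = k/3
B(l) = 1/(2*l)
X(S) = 8 + 1/(2*S)
-8181 - X(C(-7, 7)) = -8181 - (8 + 1/(2*(((⅓)*(-7))))) = -8181 - (8 + 1/(2*(-7/3))) = -8181 - (8 + (½)*(-3/7)) = -8181 - (8 - 3/14) = -8181 - 1*109/14 = -8181 - 109/14 = -114643/14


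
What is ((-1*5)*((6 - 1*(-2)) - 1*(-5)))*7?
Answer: -455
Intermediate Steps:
((-1*5)*((6 - 1*(-2)) - 1*(-5)))*7 = -5*((6 + 2) + 5)*7 = -5*(8 + 5)*7 = -5*13*7 = -65*7 = -455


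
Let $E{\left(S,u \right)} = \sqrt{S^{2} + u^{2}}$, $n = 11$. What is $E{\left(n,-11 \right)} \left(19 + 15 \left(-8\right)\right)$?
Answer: $- 1111 \sqrt{2} \approx -1571.2$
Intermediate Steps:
$E{\left(n,-11 \right)} \left(19 + 15 \left(-8\right)\right) = \sqrt{11^{2} + \left(-11\right)^{2}} \left(19 + 15 \left(-8\right)\right) = \sqrt{121 + 121} \left(19 - 120\right) = \sqrt{242} \left(-101\right) = 11 \sqrt{2} \left(-101\right) = - 1111 \sqrt{2}$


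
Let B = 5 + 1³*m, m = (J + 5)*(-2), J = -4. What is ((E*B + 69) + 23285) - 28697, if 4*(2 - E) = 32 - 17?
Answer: -21393/4 ≈ -5348.3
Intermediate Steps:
E = -7/4 (E = 2 - (32 - 17)/4 = 2 - ¼*15 = 2 - 15/4 = -7/4 ≈ -1.7500)
m = -2 (m = (-4 + 5)*(-2) = 1*(-2) = -2)
B = 3 (B = 5 + 1³*(-2) = 5 + 1*(-2) = 5 - 2 = 3)
((E*B + 69) + 23285) - 28697 = ((-7/4*3 + 69) + 23285) - 28697 = ((-21/4 + 69) + 23285) - 28697 = (255/4 + 23285) - 28697 = 93395/4 - 28697 = -21393/4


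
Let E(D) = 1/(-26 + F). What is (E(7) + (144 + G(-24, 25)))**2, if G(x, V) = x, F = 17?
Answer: 1164241/81 ≈ 14373.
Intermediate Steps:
E(D) = -1/9 (E(D) = 1/(-26 + 17) = 1/(-9) = -1/9)
(E(7) + (144 + G(-24, 25)))**2 = (-1/9 + (144 - 24))**2 = (-1/9 + 120)**2 = (1079/9)**2 = 1164241/81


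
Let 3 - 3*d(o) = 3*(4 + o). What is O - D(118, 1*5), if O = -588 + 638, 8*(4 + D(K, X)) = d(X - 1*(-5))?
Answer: 445/8 ≈ 55.625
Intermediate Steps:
d(o) = -3 - o (d(o) = 1 - (4 + o) = 1 - (12 + 3*o)/3 = 1 + (-4 - o) = -3 - o)
D(K, X) = -5 - X/8 (D(K, X) = -4 + (-3 - (X - 1*(-5)))/8 = -4 + (-3 - (X + 5))/8 = -4 + (-3 - (5 + X))/8 = -4 + (-3 + (-5 - X))/8 = -4 + (-8 - X)/8 = -4 + (-1 - X/8) = -5 - X/8)
O = 50
O - D(118, 1*5) = 50 - (-5 - 5/8) = 50 - 1*(-45/8) = 50 + 45/8 = 445/8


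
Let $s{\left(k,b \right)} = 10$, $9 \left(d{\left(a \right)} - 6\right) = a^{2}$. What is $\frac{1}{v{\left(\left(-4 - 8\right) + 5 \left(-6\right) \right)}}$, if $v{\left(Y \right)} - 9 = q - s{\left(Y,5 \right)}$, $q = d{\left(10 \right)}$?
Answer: $\frac{9}{145} \approx 0.062069$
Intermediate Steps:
$d{\left(a \right)} = 6 + \frac{a^{2}}{9}$
$q = \frac{154}{9}$ ($q = 6 + \frac{10^{2}}{9} = 6 + \frac{1}{9} \cdot 100 = 6 + \frac{100}{9} = \frac{154}{9} \approx 17.111$)
$v{\left(Y \right)} = \frac{145}{9}$ ($v{\left(Y \right)} = 9 + \left(\frac{154}{9} - 10\right) = 9 + \frac{64}{9} = \frac{145}{9}$)
$\frac{1}{v{\left(\left(-4 - 8\right) + 5 \left(-6\right) \right)}} = \frac{1}{\frac{145}{9}} = \frac{9}{145}$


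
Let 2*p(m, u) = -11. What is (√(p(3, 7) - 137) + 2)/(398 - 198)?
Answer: 1/100 + I*√570/400 ≈ 0.01 + 0.059687*I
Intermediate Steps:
p(m, u) = -11/2 (p(m, u) = (½)*(-11) = -11/2)
(√(p(3, 7) - 137) + 2)/(398 - 198) = (√(-11/2 - 137) + 2)/(398 - 198) = (√(-285/2) + 2)/200 = (I*√570/2 + 2)*(1/200) = (2 + I*√570/2)*(1/200) = 1/100 + I*√570/400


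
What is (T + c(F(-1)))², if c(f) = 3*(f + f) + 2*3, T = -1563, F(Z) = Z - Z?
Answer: 2424249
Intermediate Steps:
F(Z) = 0
c(f) = 6 + 6*f (c(f) = 3*(2*f) + 6 = 6*f + 6 = 6 + 6*f)
(T + c(F(-1)))² = (-1563 + (6 + 6*0))² = (-1563 + (6 + 0))² = (-1563 + 6)² = (-1557)² = 2424249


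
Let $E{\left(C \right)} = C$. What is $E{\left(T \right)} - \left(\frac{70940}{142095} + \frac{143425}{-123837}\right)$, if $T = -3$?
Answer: $- \frac{915441710}{391035967} \approx -2.3411$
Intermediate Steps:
$E{\left(T \right)} - \left(\frac{70940}{142095} + \frac{143425}{-123837}\right) = -3 - \left(\frac{70940}{142095} + \frac{143425}{-123837}\right) = -3 - \left(70940 \cdot \frac{1}{142095} + 143425 \left(- \frac{1}{123837}\right)\right) = -3 - \left(\frac{14188}{28419} - \frac{143425}{123837}\right) = -3 - - \frac{257666191}{391035967} = -3 + \frac{257666191}{391035967} = - \frac{915441710}{391035967}$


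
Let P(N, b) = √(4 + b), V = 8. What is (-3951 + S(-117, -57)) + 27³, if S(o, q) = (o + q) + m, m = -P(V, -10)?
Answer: 15558 - I*√6 ≈ 15558.0 - 2.4495*I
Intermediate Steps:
m = -I*√6 (m = -√(4 - 10) = -√(-6) = -I*√6 ≈ -2.4495*I)
S(o, q) = o + q - I*√6 (S(o, q) = (o + q) - I*√6 = o + q - I*√6)
(-3951 + S(-117, -57)) + 27³ = (-3951 + (-117 - 57 - I*√6)) + 27³ = (-3951 + (-174 - I*√6)) + 19683 = (-4125 - I*√6) + 19683 = 15558 - I*√6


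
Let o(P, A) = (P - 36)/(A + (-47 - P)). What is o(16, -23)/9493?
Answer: 10/408199 ≈ 2.4498e-5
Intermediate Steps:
o(P, A) = (-36 + P)/(-47 + A - P)
o(16, -23)/9493 = ((36 - 1*16)/(47 + 16 - 1*(-23)))/9493 = ((36 - 16)/(47 + 16 + 23))*(1/9493) = (20/86)*(1/9493) = ((1/86)*20)*(1/9493) = (10/43)*(1/9493) = 10/408199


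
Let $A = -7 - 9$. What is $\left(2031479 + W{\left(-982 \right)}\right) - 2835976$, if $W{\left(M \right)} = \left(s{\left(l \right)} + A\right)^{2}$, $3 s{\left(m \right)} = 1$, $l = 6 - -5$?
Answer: $- \frac{7238264}{9} \approx -8.0425 \cdot 10^{5}$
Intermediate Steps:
$l = 11$ ($l = 6 + 5 = 11$)
$s{\left(m \right)} = \frac{1}{3}$ ($s{\left(m \right)} = \frac{1}{3} \cdot 1 = \frac{1}{3}$)
$A = -16$ ($A = -7 - 9 = -16$)
$W{\left(M \right)} = \frac{2209}{9}$ ($W{\left(M \right)} = \left(\frac{1}{3} - 16\right)^{2} = \left(- \frac{47}{3}\right)^{2} = \frac{2209}{9}$)
$\left(2031479 + W{\left(-982 \right)}\right) - 2835976 = \left(2031479 + \frac{2209}{9}\right) - 2835976 = \frac{18285520}{9} - 2835976 = - \frac{7238264}{9}$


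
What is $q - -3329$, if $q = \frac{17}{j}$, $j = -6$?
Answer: $\frac{19957}{6} \approx 3326.2$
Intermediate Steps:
$q = - \frac{17}{6}$ ($q = \frac{17}{-6} = 17 \left(- \frac{1}{6}\right) = - \frac{17}{6} \approx -2.8333$)
$q - -3329 = - \frac{17}{6} - -3329 = - \frac{17}{6} + 3329 = \frac{19957}{6}$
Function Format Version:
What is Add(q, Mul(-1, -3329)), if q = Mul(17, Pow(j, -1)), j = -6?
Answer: Rational(19957, 6) ≈ 3326.2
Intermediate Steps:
q = Rational(-17, 6) (q = Mul(17, Pow(-6, -1)) = Mul(17, Rational(-1, 6)) = Rational(-17, 6) ≈ -2.8333)
Add(q, Mul(-1, -3329)) = Add(Rational(-17, 6), Mul(-1, -3329)) = Add(Rational(-17, 6), 3329) = Rational(19957, 6)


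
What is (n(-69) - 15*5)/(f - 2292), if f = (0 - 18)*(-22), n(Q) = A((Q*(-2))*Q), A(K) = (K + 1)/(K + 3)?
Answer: 176101/4512006 ≈ 0.039029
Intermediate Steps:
A(K) = (1 + K)/(3 + K)
n(Q) = (1 - 2*Q**2)/(3 - 2*Q**2) (n(Q) = (1 + (Q*(-2))*Q)/(3 + (Q*(-2))*Q) = (1 + (-2*Q)*Q)/(3 + (-2*Q)*Q) = (1 - 2*Q**2)/(3 - 2*Q**2))
f = 396 (f = -18*(-22) = 396)
(n(-69) - 15*5)/(f - 2292) = ((-1 + 2*(-69)**2)/(-3 + 2*(-69)**2) - 15*5)/(396 - 2292) = ((-1 + 2*4761)/(-3 + 2*4761) - 75)/(-1896) = ((-1 + 9522)/(-3 + 9522) - 75)*(-1/1896) = (9521/9519 - 75)*(-1/1896) = -704404/9519*(-1/1896) = 176101/4512006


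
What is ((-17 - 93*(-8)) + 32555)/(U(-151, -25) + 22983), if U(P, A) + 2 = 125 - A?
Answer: 33282/23131 ≈ 1.4388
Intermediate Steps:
U(P, A) = 123 - A (U(P, A) = -2 + (125 - A) = 123 - A)
((-17 - 93*(-8)) + 32555)/(U(-151, -25) + 22983) = ((-17 - 93*(-8)) + 32555)/((123 - 1*(-25)) + 22983) = ((-17 + 744) + 32555)/((123 + 25) + 22983) = (727 + 32555)/(148 + 22983) = 33282/23131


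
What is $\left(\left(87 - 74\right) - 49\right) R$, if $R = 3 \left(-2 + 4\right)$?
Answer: $-216$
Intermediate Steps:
$R = 6$ ($R = 3 \cdot 2 = 6$)
$\left(\left(87 - 74\right) - 49\right) R = \left(\left(87 - 74\right) - 49\right) 6 = \left(13 - 49\right) 6 = \left(-36\right) 6 = -216$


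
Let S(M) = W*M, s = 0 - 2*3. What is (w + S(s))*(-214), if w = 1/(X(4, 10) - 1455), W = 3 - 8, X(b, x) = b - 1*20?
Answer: -9443606/1471 ≈ -6419.9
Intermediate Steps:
s = -6 (s = 0 - 6 = -6)
X(b, x) = -20 + b (X(b, x) = b - 20 = -20 + b)
W = -5
w = -1/1471 (w = 1/((-20 + 4) - 1455) = 1/(-16 - 1455) = 1/(-1471) = -1/1471 ≈ -0.00067981)
S(M) = -5*M
(w + S(s))*(-214) = (-1/1471 - 5*(-6))*(-214) = (-1/1471 + 30)*(-214) = (44129/1471)*(-214) = -9443606/1471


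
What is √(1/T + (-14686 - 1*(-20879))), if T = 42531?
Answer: 2*√2800607699751/42531 ≈ 78.696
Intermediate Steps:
√(1/T + (-14686 - 1*(-20879))) = √(1/42531 + (-14686 - 1*(-20879))) = √(1/42531 + (-14686 + 20879)) = √(1/42531 + 6193) = √(263394484/42531) = 2*√2800607699751/42531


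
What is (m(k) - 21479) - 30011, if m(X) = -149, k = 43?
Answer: -51639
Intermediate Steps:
(m(k) - 21479) - 30011 = (-149 - 21479) - 30011 = -21628 - 30011 = -51639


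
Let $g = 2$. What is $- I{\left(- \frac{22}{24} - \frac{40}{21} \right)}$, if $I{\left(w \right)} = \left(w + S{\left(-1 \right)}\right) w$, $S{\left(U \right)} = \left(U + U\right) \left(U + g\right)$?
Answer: $- \frac{10665}{784} \approx -13.603$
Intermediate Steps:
$S{\left(U \right)} = 2 U \left(2 + U\right)$ ($S{\left(U \right)} = \left(U + U\right) \left(U + 2\right) = 2 U \left(2 + U\right)$)
$I{\left(w \right)} = w \left(-2 + w\right)$ ($I{\left(w \right)} = \left(w + 2 \left(-1\right) \left(2 - 1\right)\right) w = \left(w + 2 \left(-1\right) 1\right) w = \left(w - 2\right) w = \left(-2 + w\right) w = w \left(-2 + w\right)$)
$- I{\left(- \frac{22}{24} - \frac{40}{21} \right)} = - \left(- \frac{22}{24} - \frac{40}{21}\right) \left(-2 - \left(\frac{11}{12} + \frac{40}{21}\right)\right) = - \left(\left(-22\right) \frac{1}{24} - \frac{40}{21}\right) \left(-2 - \frac{79}{28}\right) = - \left(- \frac{11}{12} - \frac{40}{21}\right) \left(-2 - \frac{79}{28}\right) = - \frac{\left(-79\right) \left(-2 - \frac{79}{28}\right)}{28} = - \frac{\left(-79\right) \left(-135\right)}{28 \cdot 28} = \left(-1\right) \frac{10665}{784} = - \frac{10665}{784}$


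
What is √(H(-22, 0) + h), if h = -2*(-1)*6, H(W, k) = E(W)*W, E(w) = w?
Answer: 4*√31 ≈ 22.271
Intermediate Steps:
H(W, k) = W² (H(W, k) = W*W = W²)
h = 12 (h = 2*6 = 12)
√(H(-22, 0) + h) = √((-22)² + 12) = √(484 + 12) = √496 = 4*√31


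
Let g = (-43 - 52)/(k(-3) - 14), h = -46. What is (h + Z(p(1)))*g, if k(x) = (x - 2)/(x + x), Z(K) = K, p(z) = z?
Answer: -25650/79 ≈ -324.68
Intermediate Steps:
k(x) = (-2 + x)/(2*x) (k(x) = (-2 + x)/((2*x)) = (-2 + x)*(1/(2*x)) = (-2 + x)/(2*x))
g = 570/79 (g = (-43 - 52)/((½)*(-2 - 3)/(-3) - 14) = -95/((½)*(-⅓)*(-5) - 14) = -95/(⅚ - 14) = -95/(-79/6) = -95*(-6/79) = 570/79 ≈ 7.2152)
(h + Z(p(1)))*g = (-46 + 1)*(570/79) = -45*570/79 = -25650/79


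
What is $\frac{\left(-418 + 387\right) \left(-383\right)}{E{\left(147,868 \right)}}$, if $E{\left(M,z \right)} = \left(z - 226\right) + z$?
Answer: $\frac{11873}{1510} \approx 7.8629$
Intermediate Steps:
$E{\left(M,z \right)} = -226 + 2 z$ ($E{\left(M,z \right)} = \left(-226 + z\right) + z = -226 + 2 z$)
$\frac{\left(-418 + 387\right) \left(-383\right)}{E{\left(147,868 \right)}} = \frac{\left(-418 + 387\right) \left(-383\right)}{-226 + 2 \cdot 868} = \frac{\left(-31\right) \left(-383\right)}{-226 + 1736} = \frac{11873}{1510}$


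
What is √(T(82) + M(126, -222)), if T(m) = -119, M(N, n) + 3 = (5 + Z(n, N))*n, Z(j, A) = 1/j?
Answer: I*√1231 ≈ 35.086*I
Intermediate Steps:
M(N, n) = -3 + n*(5 + 1/n) (M(N, n) = -3 + (5 + 1/n)*n = -3 + n*(5 + 1/n))
√(T(82) + M(126, -222)) = √(-119 + (-2 + 5*(-222))) = √(-119 + (-2 - 1110)) = √(-119 - 1112) = √(-1231) = I*√1231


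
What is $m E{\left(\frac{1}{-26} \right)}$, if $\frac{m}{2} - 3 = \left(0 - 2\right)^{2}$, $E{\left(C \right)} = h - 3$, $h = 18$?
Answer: $210$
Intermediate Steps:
$E{\left(C \right)} = 15$ ($E{\left(C \right)} = 18 - 3 = 15$)
$m = 14$ ($m = 6 + 2 \left(0 - 2\right)^{2} = 6 + 2 \left(-2\right)^{2} = 6 + 2 \cdot 4 = 6 + 8 = 14$)
$m E{\left(\frac{1}{-26} \right)} = 14 \cdot 15 = 210$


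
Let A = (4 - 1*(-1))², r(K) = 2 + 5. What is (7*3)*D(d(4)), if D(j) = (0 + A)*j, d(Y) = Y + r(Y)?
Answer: 5775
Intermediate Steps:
r(K) = 7
A = 25 (A = (4 + 1)² = 5² = 25)
d(Y) = 7 + Y (d(Y) = Y + 7 = 7 + Y)
D(j) = 25*j (D(j) = (0 + 25)*j = 25*j)
(7*3)*D(d(4)) = (7*3)*(25*(7 + 4)) = 21*(25*11) = 21*275 = 5775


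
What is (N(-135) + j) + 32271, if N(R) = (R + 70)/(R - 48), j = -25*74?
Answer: 5567108/183 ≈ 30421.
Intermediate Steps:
j = -1850
N(R) = (70 + R)/(-48 + R)
(N(-135) + j) + 32271 = ((70 - 135)/(-48 - 135) - 1850) + 32271 = (-65/(-183) - 1850) + 32271 = (-1/183*(-65) - 1850) + 32271 = (65/183 - 1850) + 32271 = -338485/183 + 32271 = 5567108/183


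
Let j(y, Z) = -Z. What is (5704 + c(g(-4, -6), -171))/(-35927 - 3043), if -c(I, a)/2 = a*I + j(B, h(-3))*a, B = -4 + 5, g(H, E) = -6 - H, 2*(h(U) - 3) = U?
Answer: -4507/38970 ≈ -0.11565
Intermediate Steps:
h(U) = 3 + U/2
B = 1
c(I, a) = 3*a - 2*I*a (c(I, a) = -2*(a*I + (-(3 + (½)*(-3)))*a) = -2*(I*a + (-(3 - 3/2))*a) = -2*(I*a + (-1*3/2)*a) = -2*(I*a - 3*a/2) = -2*(-3*a/2 + I*a) = 3*a - 2*I*a)
(5704 + c(g(-4, -6), -171))/(-35927 - 3043) = (5704 - 171*(3 - 2*(-6 - 1*(-4))))/(-35927 - 3043) = (5704 - 171*(3 - 2*(-6 + 4)))/(-38970) = (5704 - 171*(3 - 2*(-2)))*(-1/38970) = (5704 - 171*(3 + 4))*(-1/38970) = (5704 - 171*7)*(-1/38970) = (5704 - 1197)*(-1/38970) = 4507*(-1/38970) = -4507/38970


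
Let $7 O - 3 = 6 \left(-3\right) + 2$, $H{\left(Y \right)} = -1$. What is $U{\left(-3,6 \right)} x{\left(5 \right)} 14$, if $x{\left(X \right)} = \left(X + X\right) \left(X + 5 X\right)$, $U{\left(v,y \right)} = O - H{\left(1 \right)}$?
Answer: $-3600$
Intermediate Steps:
$O = - \frac{13}{7}$ ($O = \frac{3}{7} + \frac{6 \left(-3\right) + 2}{7} = \frac{3}{7} + \frac{-18 + 2}{7} = \frac{3}{7} + \frac{1}{7} \left(-16\right) = \frac{3}{7} - \frac{16}{7} = - \frac{13}{7} \approx -1.8571$)
$U{\left(v,y \right)} = - \frac{6}{7}$ ($U{\left(v,y \right)} = - \frac{13}{7} - -1 = - \frac{13}{7} + 1 = - \frac{6}{7}$)
$x{\left(X \right)} = 12 X^{2}$ ($x{\left(X \right)} = 2 X 6 X = 12 X^{2}$)
$U{\left(-3,6 \right)} x{\left(5 \right)} 14 = - \frac{6 \cdot 12 \cdot 5^{2}}{7} \cdot 14 = - \frac{6 \cdot 12 \cdot 25}{7} \cdot 14 = \left(- \frac{6}{7}\right) 300 \cdot 14 = \left(- \frac{1800}{7}\right) 14 = -3600$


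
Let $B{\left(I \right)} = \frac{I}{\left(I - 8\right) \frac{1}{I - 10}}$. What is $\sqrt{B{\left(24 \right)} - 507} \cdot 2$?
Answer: $18 i \sqrt{6} \approx 44.091 i$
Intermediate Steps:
$B{\left(I \right)} = \frac{I \left(-10 + I\right)}{-8 + I}$ ($B{\left(I \right)} = \frac{I}{\left(-8 + I\right) \frac{1}{-10 + I}} = \frac{I}{\frac{1}{-10 + I} \left(-8 + I\right)} = I \frac{-10 + I}{-8 + I} = \frac{I \left(-10 + I\right)}{-8 + I}$)
$\sqrt{B{\left(24 \right)} - 507} \cdot 2 = \sqrt{\frac{24 \left(-10 + 24\right)}{-8 + 24} - 507} \cdot 2 = \sqrt{24 \cdot \frac{1}{16} \cdot 14 - 507} \cdot 2 = \sqrt{21 - 507} \cdot 2 = \sqrt{-486} \cdot 2 = 9 i \sqrt{6} \cdot 2 = 18 i \sqrt{6}$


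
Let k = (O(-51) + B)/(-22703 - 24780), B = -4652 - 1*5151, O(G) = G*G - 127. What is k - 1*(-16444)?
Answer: 780817781/47483 ≈ 16444.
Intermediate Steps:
O(G) = -127 + G² (O(G) = G² - 127 = -127 + G²)
B = -9803 (B = -4652 - 5151 = -9803)
k = 7329/47483 (k = ((-127 + (-51)²) - 9803)/(-22703 - 24780) = ((-127 + 2601) - 9803)/(-47483) = (2474 - 9803)*(-1/47483) = -7329*(-1/47483) = 7329/47483 ≈ 0.15435)
k - 1*(-16444) = 7329/47483 - 1*(-16444) = 7329/47483 + 16444 = 780817781/47483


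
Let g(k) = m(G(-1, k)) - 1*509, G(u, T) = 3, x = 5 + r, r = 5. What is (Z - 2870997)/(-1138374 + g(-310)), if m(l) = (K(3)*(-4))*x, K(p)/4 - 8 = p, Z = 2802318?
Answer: 68679/1140643 ≈ 0.060211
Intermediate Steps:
K(p) = 32 + 4*p
x = 10 (x = 5 + 5 = 10)
m(l) = -1760 (m(l) = ((32 + 4*3)*(-4))*10 = ((32 + 12)*(-4))*10 = (44*(-4))*10 = -176*10 = -1760)
g(k) = -2269 (g(k) = -1760 - 1*509 = -1760 - 509 = -2269)
(Z - 2870997)/(-1138374 + g(-310)) = (2802318 - 2870997)/(-1138374 - 2269) = -68679/(-1140643) = -68679*(-1/1140643) = 68679/1140643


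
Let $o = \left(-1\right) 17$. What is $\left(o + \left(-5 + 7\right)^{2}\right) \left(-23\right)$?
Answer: $299$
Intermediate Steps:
$o = -17$
$\left(o + \left(-5 + 7\right)^{2}\right) \left(-23\right) = \left(-17 + \left(-5 + 7\right)^{2}\right) \left(-23\right) = \left(-17 + 2^{2}\right) \left(-23\right) = \left(-17 + 4\right) \left(-23\right) = \left(-13\right) \left(-23\right) = 299$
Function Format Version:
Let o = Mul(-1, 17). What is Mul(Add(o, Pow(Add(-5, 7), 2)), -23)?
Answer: 299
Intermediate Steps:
o = -17
Mul(Add(o, Pow(Add(-5, 7), 2)), -23) = Mul(Add(-17, Pow(Add(-5, 7), 2)), -23) = Mul(Add(-17, Pow(2, 2)), -23) = Mul(Add(-17, 4), -23) = Mul(-13, -23) = 299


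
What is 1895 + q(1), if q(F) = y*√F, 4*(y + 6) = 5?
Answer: 7561/4 ≈ 1890.3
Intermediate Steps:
y = -19/4 (y = -6 + (¼)*5 = -6 + 5/4 = -19/4 ≈ -4.7500)
q(F) = -19*√F/4
1895 + q(1) = 1895 - 19*√1/4 = 1895 - 19/4*1 = 1895 - 19/4 = 7561/4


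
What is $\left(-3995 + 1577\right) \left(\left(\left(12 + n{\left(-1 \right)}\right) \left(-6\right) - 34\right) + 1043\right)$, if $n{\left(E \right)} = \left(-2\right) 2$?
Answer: $-2323698$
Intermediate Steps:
$n{\left(E \right)} = -4$
$\left(-3995 + 1577\right) \left(\left(\left(12 + n{\left(-1 \right)}\right) \left(-6\right) - 34\right) + 1043\right) = \left(-3995 + 1577\right) \left(\left(\left(12 - 4\right) \left(-6\right) - 34\right) + 1043\right) = - 2418 \left(\left(8 \left(-6\right) - 34\right) + 1043\right) = - 2418 \left(\left(-48 - 34\right) + 1043\right) = - 2418 \left(-82 + 1043\right) = \left(-2418\right) 961 = -2323698$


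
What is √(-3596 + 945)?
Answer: I*√2651 ≈ 51.488*I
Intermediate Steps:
√(-3596 + 945) = √(-2651) = I*√2651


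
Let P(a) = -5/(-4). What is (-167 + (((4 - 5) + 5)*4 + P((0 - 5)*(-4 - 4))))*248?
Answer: -37138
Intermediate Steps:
P(a) = 5/4 (P(a) = -5*(-¼) = 5/4)
(-167 + (((4 - 5) + 5)*4 + P((0 - 5)*(-4 - 4))))*248 = (-167 + (((4 - 5) + 5)*4 + 5/4))*248 = (-167 + ((-1 + 5)*4 + 5/4))*248 = (-167 + (4*4 + 5/4))*248 = (-167 + (16 + 5/4))*248 = (-167 + 69/4)*248 = -599/4*248 = -37138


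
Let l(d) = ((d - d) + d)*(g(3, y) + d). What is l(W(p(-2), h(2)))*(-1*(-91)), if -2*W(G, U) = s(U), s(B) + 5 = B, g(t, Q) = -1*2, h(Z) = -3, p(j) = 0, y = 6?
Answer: 728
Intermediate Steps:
g(t, Q) = -2
s(B) = -5 + B
W(G, U) = 5/2 - U/2 (W(G, U) = -(-5 + U)/2 = 5/2 - U/2)
l(d) = d*(-2 + d) (l(d) = ((d - d) + d)*(-2 + d) = (0 + d)*(-2 + d) = d*(-2 + d))
l(W(p(-2), h(2)))*(-1*(-91)) = ((5/2 - ½*(-3))*(-2 + (5/2 - ½*(-3))))*(-1*(-91)) = ((5/2 + 3/2)*(-2 + (5/2 + 3/2)))*91 = (4*(-2 + 4))*91 = (4*2)*91 = 8*91 = 728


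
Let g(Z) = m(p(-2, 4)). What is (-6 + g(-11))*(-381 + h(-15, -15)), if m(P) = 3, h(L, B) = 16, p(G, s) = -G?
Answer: 1095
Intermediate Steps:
g(Z) = 3
(-6 + g(-11))*(-381 + h(-15, -15)) = (-6 + 3)*(-381 + 16) = -3*(-365) = 1095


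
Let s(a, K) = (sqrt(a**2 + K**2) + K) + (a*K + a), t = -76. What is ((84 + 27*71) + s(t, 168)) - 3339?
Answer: -14014 + 20*sqrt(85) ≈ -13830.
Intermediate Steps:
s(a, K) = K + a + sqrt(K**2 + a**2) + K*a (s(a, K) = (sqrt(K**2 + a**2) + K) + (K*a + a) = (K + sqrt(K**2 + a**2)) + (a + K*a) = K + a + sqrt(K**2 + a**2) + K*a)
((84 + 27*71) + s(t, 168)) - 3339 = ((84 + 27*71) + (168 - 76 + sqrt(168**2 + (-76)**2) + 168*(-76))) - 3339 = ((84 + 1917) + (168 - 76 + sqrt(28224 + 5776) - 12768)) - 3339 = (2001 + (168 - 76 + sqrt(34000) - 12768)) - 3339 = (2001 + (168 - 76 + 20*sqrt(85) - 12768)) - 3339 = (2001 + (-12676 + 20*sqrt(85))) - 3339 = (-10675 + 20*sqrt(85)) - 3339 = -14014 + 20*sqrt(85)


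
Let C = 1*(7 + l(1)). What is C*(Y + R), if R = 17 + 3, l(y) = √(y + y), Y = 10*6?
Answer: 560 + 80*√2 ≈ 673.14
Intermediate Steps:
Y = 60
l(y) = √2*√y (l(y) = √(2*y) = √2*√y)
R = 20
C = 7 + √2 (C = 1*(7 + √2*√1) = 1*(7 + √2*1) = 1*(7 + √2) = 7 + √2 ≈ 8.4142)
C*(Y + R) = (7 + √2)*(60 + 20) = (7 + √2)*80 = 560 + 80*√2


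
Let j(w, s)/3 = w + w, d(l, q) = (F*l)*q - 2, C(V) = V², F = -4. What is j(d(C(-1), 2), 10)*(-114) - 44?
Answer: 6796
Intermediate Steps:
d(l, q) = -2 - 4*l*q (d(l, q) = (-4*l)*q - 2 = -4*l*q - 2 = -2 - 4*l*q)
j(w, s) = 6*w (j(w, s) = 3*(w + w) = 3*(2*w) = 6*w)
j(d(C(-1), 2), 10)*(-114) - 44 = (6*(-2 - 4*(-1)²*2))*(-114) - 44 = (6*(-2 - 4*1*2))*(-114) - 44 = (6*(-2 - 8))*(-114) - 44 = (6*(-10))*(-114) - 44 = -60*(-114) - 44 = 6840 - 44 = 6796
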